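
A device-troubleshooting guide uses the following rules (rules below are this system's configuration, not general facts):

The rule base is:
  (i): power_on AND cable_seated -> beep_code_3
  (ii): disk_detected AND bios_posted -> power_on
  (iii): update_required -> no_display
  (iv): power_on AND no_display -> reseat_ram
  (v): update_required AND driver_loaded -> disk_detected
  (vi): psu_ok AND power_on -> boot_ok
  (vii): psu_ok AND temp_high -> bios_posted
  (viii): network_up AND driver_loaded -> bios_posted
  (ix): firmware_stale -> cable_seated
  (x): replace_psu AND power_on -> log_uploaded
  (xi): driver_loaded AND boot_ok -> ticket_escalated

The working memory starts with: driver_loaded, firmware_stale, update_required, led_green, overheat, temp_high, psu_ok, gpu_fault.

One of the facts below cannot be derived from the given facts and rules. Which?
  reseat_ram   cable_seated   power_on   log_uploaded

log_uploaded

Round 1: (iii) [update_required -> no_display]; (v) [update_required AND driver_loaded -> disk_detected]; (vii) [psu_ok AND temp_high -> bios_posted]; (ix) [firmware_stale -> cable_seated]. Adds no_display, disk_detected, bios_posted, cable_seated.
Round 2: (ii) [disk_detected AND bios_posted -> power_on]. Adds power_on.
Round 3: (i) [power_on AND cable_seated -> beep_code_3]; (iv) [power_on AND no_display -> reseat_ram]; (vi) [psu_ok AND power_on -> boot_ok]. Adds beep_code_3, reseat_ram, boot_ok.
Round 4: (xi) [driver_loaded AND boot_ok -> ticket_escalated]. Adds ticket_escalated.
Derived: cable_seated (round 1), power_on (round 2), reseat_ram (round 3). log_uploaded never appears in any round.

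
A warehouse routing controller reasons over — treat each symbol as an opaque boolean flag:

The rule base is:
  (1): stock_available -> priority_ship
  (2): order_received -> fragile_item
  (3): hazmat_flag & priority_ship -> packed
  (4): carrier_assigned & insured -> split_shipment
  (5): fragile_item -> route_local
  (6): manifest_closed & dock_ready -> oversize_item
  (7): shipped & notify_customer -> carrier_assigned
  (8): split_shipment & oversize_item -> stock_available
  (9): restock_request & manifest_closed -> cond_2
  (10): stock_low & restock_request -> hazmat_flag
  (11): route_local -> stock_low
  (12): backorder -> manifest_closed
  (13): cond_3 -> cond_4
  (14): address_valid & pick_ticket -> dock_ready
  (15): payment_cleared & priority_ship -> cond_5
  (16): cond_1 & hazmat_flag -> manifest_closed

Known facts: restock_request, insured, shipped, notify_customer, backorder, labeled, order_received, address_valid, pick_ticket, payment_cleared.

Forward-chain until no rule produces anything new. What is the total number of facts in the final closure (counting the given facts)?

24

Round 1: (2) [order_received -> fragile_item]; (7) [shipped & notify_customer -> carrier_assigned]; (12) [backorder -> manifest_closed]; (14) [address_valid & pick_ticket -> dock_ready]. Adds fragile_item, carrier_assigned, manifest_closed, dock_ready.
Round 2: (4) [carrier_assigned & insured -> split_shipment]; (5) [fragile_item -> route_local]; (6) [manifest_closed & dock_ready -> oversize_item]; (9) [restock_request & manifest_closed -> cond_2]. Adds split_shipment, route_local, oversize_item, cond_2.
Round 3: (8) [split_shipment & oversize_item -> stock_available]; (11) [route_local -> stock_low]. Adds stock_available, stock_low.
Round 4: (1) [stock_available -> priority_ship]; (10) [stock_low & restock_request -> hazmat_flag]. Adds priority_ship, hazmat_flag.
Round 5: (3) [hazmat_flag & priority_ship -> packed]; (15) [payment_cleared & priority_ship -> cond_5]. Adds packed, cond_5.
Closure: {address_valid, backorder, carrier_assigned, cond_2, cond_5, dock_ready, fragile_item, hazmat_flag, insured, labeled, manifest_closed, notify_customer, order_received, oversize_item, packed, payment_cleared, pick_ticket, priority_ship, restock_request, route_local, shipped, split_shipment, stock_available, stock_low} — 24 facts.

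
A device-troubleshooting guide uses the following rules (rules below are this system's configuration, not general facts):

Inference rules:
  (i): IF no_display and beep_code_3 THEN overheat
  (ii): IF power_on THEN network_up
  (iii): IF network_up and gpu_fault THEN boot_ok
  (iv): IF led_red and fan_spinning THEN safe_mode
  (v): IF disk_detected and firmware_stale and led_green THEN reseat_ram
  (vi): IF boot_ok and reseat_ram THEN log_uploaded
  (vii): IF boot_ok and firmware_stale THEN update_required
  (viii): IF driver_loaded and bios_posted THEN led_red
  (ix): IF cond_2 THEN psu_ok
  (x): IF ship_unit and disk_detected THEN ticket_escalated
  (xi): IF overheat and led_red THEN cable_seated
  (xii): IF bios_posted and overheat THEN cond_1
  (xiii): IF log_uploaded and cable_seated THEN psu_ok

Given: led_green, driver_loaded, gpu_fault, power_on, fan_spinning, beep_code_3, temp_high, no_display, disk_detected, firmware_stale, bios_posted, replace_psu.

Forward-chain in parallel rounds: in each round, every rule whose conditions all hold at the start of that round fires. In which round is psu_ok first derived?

Round 1: (i) [IF no_display and beep_code_3 THEN overheat]; (ii) [IF power_on THEN network_up]; (v) [IF disk_detected and firmware_stale and led_green THEN reseat_ram]; (viii) [IF driver_loaded and bios_posted THEN led_red]. Adds overheat, network_up, reseat_ram, led_red.
Round 2: (iii) [IF network_up and gpu_fault THEN boot_ok]; (iv) [IF led_red and fan_spinning THEN safe_mode]; (xi) [IF overheat and led_red THEN cable_seated]; (xii) [IF bios_posted and overheat THEN cond_1]. Adds boot_ok, safe_mode, cable_seated, cond_1.
Round 3: (vi) [IF boot_ok and reseat_ram THEN log_uploaded]; (vii) [IF boot_ok and firmware_stale THEN update_required]. Adds log_uploaded, update_required.
Round 4: (xiii) [IF log_uploaded and cable_seated THEN psu_ok]. Adds psu_ok.
psu_ok first appears in round 4.

4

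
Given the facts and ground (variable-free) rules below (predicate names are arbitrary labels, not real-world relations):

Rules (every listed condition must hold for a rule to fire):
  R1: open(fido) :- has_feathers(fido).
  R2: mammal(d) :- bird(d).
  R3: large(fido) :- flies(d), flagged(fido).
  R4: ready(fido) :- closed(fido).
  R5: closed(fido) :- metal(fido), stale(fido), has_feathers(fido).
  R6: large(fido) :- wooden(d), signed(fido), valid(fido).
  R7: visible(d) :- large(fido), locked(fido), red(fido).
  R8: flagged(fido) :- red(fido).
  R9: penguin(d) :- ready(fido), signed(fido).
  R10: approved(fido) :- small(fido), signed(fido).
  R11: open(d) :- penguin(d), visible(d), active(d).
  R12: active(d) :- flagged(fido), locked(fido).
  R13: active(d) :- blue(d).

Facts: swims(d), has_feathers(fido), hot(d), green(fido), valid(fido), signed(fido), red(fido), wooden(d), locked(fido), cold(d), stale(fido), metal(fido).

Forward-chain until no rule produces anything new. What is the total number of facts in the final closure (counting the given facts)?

21

Round 1: R1 [open(fido) :- has_feathers(fido).]; R5 [closed(fido) :- metal(fido), stale(fido), has_feathers(fido).]; R6 [large(fido) :- wooden(d), signed(fido), valid(fido).]; R8 [flagged(fido) :- red(fido).]. New: open(fido), closed(fido), large(fido), flagged(fido).
Round 2: R4 [ready(fido) :- closed(fido).]; R7 [visible(d) :- large(fido), locked(fido), red(fido).]; R12 [active(d) :- flagged(fido), locked(fido).]. New: ready(fido), visible(d), active(d).
Round 3: R9 [penguin(d) :- ready(fido), signed(fido).]. New: penguin(d).
Round 4: R11 [open(d) :- penguin(d), visible(d), active(d).]. New: open(d).
Closure: {active(d), closed(fido), cold(d), flagged(fido), green(fido), has_feathers(fido), hot(d), large(fido), locked(fido), metal(fido), open(d), open(fido), penguin(d), ready(fido), red(fido), signed(fido), stale(fido), swims(d), valid(fido), visible(d), wooden(d)} — 21 facts.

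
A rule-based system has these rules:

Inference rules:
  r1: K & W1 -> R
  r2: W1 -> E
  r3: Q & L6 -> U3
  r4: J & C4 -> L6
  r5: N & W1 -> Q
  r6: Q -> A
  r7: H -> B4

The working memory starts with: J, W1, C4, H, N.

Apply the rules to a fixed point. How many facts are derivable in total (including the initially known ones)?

Round 1: r2 [W1 -> E]; r4 [J & C4 -> L6]; r5 [N & W1 -> Q]; r7 [H -> B4]. Adds E, L6, Q, B4.
Round 2: r3 [Q & L6 -> U3]; r6 [Q -> A]. Adds U3, A.
Closure: {A, B4, C4, E, H, J, L6, N, Q, U3, W1} — 11 facts.

11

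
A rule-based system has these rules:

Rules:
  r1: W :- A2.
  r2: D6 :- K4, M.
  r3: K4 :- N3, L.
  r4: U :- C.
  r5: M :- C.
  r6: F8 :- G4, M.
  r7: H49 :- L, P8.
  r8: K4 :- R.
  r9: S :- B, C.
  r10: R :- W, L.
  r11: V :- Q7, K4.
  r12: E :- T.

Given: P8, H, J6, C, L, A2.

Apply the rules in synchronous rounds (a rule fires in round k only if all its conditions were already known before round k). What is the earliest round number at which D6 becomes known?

Round 1 fires r1, r4, r5, r7, giving W, U, M, H49.
Round 2 fires r10, giving R.
Round 3 fires r8, giving K4.
Round 4 fires r2, giving D6.
D6 first appears in round 4.

4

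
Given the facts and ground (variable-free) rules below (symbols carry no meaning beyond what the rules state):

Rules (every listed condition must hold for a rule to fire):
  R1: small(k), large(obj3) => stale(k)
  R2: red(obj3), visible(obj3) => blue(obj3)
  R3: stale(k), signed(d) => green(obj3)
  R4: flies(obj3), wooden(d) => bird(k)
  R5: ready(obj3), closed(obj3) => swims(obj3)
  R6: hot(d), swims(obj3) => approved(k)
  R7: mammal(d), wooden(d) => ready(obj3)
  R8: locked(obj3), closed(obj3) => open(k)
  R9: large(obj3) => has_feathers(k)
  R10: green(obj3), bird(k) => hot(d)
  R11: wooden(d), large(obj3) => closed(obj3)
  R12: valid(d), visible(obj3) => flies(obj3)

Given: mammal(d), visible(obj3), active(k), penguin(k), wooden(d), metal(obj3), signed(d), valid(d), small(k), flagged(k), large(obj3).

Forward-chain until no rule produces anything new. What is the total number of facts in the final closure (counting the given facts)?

Round 1: R1 [small(k), large(obj3) => stale(k)]; R7 [mammal(d), wooden(d) => ready(obj3)]; R9 [large(obj3) => has_feathers(k)]; R11 [wooden(d), large(obj3) => closed(obj3)]; R12 [valid(d), visible(obj3) => flies(obj3)]. Adds stale(k), ready(obj3), has_feathers(k), closed(obj3), flies(obj3).
Round 2: R3 [stale(k), signed(d) => green(obj3)]; R4 [flies(obj3), wooden(d) => bird(k)]; R5 [ready(obj3), closed(obj3) => swims(obj3)]. Adds green(obj3), bird(k), swims(obj3).
Round 3: R10 [green(obj3), bird(k) => hot(d)]. Adds hot(d).
Round 4: R6 [hot(d), swims(obj3) => approved(k)]. Adds approved(k).
Closure: {active(k), approved(k), bird(k), closed(obj3), flagged(k), flies(obj3), green(obj3), has_feathers(k), hot(d), large(obj3), mammal(d), metal(obj3), penguin(k), ready(obj3), signed(d), small(k), stale(k), swims(obj3), valid(d), visible(obj3), wooden(d)} — 21 facts.

21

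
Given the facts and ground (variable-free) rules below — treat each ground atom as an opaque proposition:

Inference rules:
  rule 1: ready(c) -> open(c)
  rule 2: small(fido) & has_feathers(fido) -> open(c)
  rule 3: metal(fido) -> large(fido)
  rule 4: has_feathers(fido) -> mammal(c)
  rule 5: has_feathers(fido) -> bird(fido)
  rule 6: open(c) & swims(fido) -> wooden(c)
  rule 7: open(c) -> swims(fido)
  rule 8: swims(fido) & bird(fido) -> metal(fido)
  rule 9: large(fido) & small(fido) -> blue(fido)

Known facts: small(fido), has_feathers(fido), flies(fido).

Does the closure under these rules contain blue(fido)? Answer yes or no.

yes

[1] rule 2 [small(fido) & has_feathers(fido) -> open(c)]; rule 4 [has_feathers(fido) -> mammal(c)]; rule 5 [has_feathers(fido) -> bird(fido)]. ⇒ new: open(c), mammal(c), bird(fido).
[2] rule 7 [open(c) -> swims(fido)]. ⇒ new: swims(fido).
[3] rule 6 [open(c) & swims(fido) -> wooden(c)]; rule 8 [swims(fido) & bird(fido) -> metal(fido)]. ⇒ new: wooden(c), metal(fido).
[4] rule 3 [metal(fido) -> large(fido)]. ⇒ new: large(fido).
[5] rule 9 [large(fido) & small(fido) -> blue(fido)]. ⇒ new: blue(fido).
blue(fido) appears in round 5, so it is derivable.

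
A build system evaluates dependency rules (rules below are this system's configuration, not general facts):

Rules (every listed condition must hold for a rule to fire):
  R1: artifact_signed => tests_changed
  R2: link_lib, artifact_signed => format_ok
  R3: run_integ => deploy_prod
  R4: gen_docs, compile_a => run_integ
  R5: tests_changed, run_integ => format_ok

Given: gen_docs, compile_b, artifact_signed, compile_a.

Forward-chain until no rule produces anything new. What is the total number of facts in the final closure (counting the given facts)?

8

Round 1 fires R1, R4, giving tests_changed, run_integ.
Round 2 fires R3, R5, giving deploy_prod, format_ok.
Closure: {artifact_signed, compile_a, compile_b, deploy_prod, format_ok, gen_docs, run_integ, tests_changed} — 8 facts.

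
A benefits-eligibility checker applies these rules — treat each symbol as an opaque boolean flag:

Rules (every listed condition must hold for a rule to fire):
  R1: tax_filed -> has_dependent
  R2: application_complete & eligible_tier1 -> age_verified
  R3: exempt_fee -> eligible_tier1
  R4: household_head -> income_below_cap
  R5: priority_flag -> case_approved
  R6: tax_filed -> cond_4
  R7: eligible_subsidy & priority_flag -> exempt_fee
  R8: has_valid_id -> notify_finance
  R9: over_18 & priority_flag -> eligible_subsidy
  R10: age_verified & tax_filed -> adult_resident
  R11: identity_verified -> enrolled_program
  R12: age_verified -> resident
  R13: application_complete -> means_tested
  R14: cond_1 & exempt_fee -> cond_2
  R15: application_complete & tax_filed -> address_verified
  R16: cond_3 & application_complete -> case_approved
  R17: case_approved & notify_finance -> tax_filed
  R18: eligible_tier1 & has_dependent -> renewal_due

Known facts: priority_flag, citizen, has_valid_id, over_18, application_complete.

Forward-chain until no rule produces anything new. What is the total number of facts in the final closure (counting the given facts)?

19

Round 1: R5 [priority_flag -> case_approved]; R8 [has_valid_id -> notify_finance]; R9 [over_18 & priority_flag -> eligible_subsidy]; R13 [application_complete -> means_tested]. New: case_approved, notify_finance, eligible_subsidy, means_tested.
Round 2: R7 [eligible_subsidy & priority_flag -> exempt_fee]; R17 [case_approved & notify_finance -> tax_filed]. New: exempt_fee, tax_filed.
Round 3: R1 [tax_filed -> has_dependent]; R3 [exempt_fee -> eligible_tier1]; R6 [tax_filed -> cond_4]; R15 [application_complete & tax_filed -> address_verified]. New: has_dependent, eligible_tier1, cond_4, address_verified.
Round 4: R2 [application_complete & eligible_tier1 -> age_verified]; R18 [eligible_tier1 & has_dependent -> renewal_due]. New: age_verified, renewal_due.
Round 5: R10 [age_verified & tax_filed -> adult_resident]; R12 [age_verified -> resident]. New: adult_resident, resident.
Closure: {address_verified, adult_resident, age_verified, application_complete, case_approved, citizen, cond_4, eligible_subsidy, eligible_tier1, exempt_fee, has_dependent, has_valid_id, means_tested, notify_finance, over_18, priority_flag, renewal_due, resident, tax_filed} — 19 facts.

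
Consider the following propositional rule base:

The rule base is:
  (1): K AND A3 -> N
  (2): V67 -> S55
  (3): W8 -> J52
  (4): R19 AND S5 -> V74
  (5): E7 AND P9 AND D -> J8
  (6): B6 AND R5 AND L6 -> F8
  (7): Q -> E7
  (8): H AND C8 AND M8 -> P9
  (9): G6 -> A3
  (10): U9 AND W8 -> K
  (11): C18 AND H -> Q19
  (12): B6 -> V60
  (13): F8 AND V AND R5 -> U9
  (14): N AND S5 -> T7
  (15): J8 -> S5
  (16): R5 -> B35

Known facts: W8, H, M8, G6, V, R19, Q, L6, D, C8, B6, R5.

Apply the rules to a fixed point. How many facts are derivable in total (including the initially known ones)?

26

[1] (3) [W8 -> J52]; (6) [B6 AND R5 AND L6 -> F8]; (7) [Q -> E7]; (8) [H AND C8 AND M8 -> P9]; (9) [G6 -> A3]; (12) [B6 -> V60]; (16) [R5 -> B35]. ⇒ new: J52, F8, E7, P9, A3, V60, B35.
[2] (5) [E7 AND P9 AND D -> J8]; (13) [F8 AND V AND R5 -> U9]. ⇒ new: J8, U9.
[3] (10) [U9 AND W8 -> K]; (15) [J8 -> S5]. ⇒ new: K, S5.
[4] (1) [K AND A3 -> N]; (4) [R19 AND S5 -> V74]. ⇒ new: N, V74.
[5] (14) [N AND S5 -> T7]. ⇒ new: T7.
Closure: {A3, B35, B6, C8, D, E7, F8, G6, H, J52, J8, K, L6, M8, N, P9, Q, R19, R5, S5, T7, U9, V, V60, V74, W8} — 26 facts.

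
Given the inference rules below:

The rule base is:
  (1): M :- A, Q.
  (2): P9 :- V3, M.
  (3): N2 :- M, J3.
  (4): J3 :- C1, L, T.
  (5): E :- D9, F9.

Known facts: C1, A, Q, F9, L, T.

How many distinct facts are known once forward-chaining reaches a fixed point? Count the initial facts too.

9

Round 1 fires (1), (4), giving M, J3.
Round 2 fires (3), giving N2.
Closure: {A, C1, F9, J3, L, M, N2, Q, T} — 9 facts.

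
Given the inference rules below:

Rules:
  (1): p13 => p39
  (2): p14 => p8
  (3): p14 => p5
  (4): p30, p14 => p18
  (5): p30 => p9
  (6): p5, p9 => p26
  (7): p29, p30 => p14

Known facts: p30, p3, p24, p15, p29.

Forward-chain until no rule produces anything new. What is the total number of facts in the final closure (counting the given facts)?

[1] (5) [p30 => p9]; (7) [p29, p30 => p14]. ⇒ new: p9, p14.
[2] (2) [p14 => p8]; (3) [p14 => p5]; (4) [p30, p14 => p18]. ⇒ new: p8, p5, p18.
[3] (6) [p5, p9 => p26]. ⇒ new: p26.
Closure: {p14, p15, p18, p24, p26, p29, p3, p30, p5, p8, p9} — 11 facts.

11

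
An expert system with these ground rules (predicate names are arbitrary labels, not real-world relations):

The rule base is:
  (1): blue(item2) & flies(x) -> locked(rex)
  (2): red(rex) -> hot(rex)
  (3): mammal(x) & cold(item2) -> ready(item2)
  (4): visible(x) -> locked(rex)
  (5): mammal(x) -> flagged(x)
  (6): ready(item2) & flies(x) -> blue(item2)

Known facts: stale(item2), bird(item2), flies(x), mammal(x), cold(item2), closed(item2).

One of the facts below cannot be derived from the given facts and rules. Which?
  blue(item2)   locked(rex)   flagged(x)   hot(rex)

hot(rex)

Round 1 fires (3), (5), giving ready(item2), flagged(x).
Round 2 fires (6), giving blue(item2).
Round 3 fires (1), giving locked(rex).
Derived: flagged(x) (round 1), locked(rex) (round 3), blue(item2) (round 2). hot(rex) never appears in any round.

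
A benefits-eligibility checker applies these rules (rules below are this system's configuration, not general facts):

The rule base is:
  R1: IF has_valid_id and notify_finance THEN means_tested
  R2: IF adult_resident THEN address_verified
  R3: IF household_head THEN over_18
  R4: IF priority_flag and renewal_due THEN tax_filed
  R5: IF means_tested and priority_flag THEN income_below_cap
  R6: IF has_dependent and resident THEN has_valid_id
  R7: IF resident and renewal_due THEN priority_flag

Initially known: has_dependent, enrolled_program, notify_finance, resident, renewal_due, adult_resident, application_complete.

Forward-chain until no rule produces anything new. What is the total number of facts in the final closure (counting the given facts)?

Round 1: R2 [IF adult_resident THEN address_verified]; R6 [IF has_dependent and resident THEN has_valid_id]; R7 [IF resident and renewal_due THEN priority_flag]. New: address_verified, has_valid_id, priority_flag.
Round 2: R1 [IF has_valid_id and notify_finance THEN means_tested]; R4 [IF priority_flag and renewal_due THEN tax_filed]. New: means_tested, tax_filed.
Round 3: R5 [IF means_tested and priority_flag THEN income_below_cap]. New: income_below_cap.
Closure: {address_verified, adult_resident, application_complete, enrolled_program, has_dependent, has_valid_id, income_below_cap, means_tested, notify_finance, priority_flag, renewal_due, resident, tax_filed} — 13 facts.

13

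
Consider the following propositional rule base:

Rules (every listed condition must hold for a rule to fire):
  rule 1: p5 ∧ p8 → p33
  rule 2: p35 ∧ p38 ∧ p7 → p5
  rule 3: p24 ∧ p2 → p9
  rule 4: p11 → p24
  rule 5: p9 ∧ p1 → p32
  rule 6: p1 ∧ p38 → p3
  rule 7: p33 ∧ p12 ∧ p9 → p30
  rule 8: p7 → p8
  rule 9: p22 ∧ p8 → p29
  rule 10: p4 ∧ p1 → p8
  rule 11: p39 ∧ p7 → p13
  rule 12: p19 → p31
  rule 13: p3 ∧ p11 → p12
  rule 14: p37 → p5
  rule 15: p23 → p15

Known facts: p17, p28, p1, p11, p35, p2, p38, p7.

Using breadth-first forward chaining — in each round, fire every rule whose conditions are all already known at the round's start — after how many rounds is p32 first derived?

Round 1: rule 2 [p35 ∧ p38 ∧ p7 → p5]; rule 4 [p11 → p24]; rule 6 [p1 ∧ p38 → p3]; rule 8 [p7 → p8]. New: p5, p24, p3, p8.
Round 2: rule 1 [p5 ∧ p8 → p33]; rule 3 [p24 ∧ p2 → p9]; rule 13 [p3 ∧ p11 → p12]. New: p33, p9, p12.
Round 3: rule 5 [p9 ∧ p1 → p32]; rule 7 [p33 ∧ p12 ∧ p9 → p30]. New: p32, p30.
p32 first appears in round 3.

3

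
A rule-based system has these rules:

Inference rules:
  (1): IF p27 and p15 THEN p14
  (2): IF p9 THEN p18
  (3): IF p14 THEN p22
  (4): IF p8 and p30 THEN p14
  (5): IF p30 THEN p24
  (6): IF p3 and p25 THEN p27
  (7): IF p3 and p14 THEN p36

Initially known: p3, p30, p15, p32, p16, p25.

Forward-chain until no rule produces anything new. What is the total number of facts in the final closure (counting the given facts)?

11

[1] (5) [IF p30 THEN p24]; (6) [IF p3 and p25 THEN p27]. ⇒ new: p24, p27.
[2] (1) [IF p27 and p15 THEN p14]. ⇒ new: p14.
[3] (3) [IF p14 THEN p22]; (7) [IF p3 and p14 THEN p36]. ⇒ new: p22, p36.
Closure: {p14, p15, p16, p22, p24, p25, p27, p3, p30, p32, p36} — 11 facts.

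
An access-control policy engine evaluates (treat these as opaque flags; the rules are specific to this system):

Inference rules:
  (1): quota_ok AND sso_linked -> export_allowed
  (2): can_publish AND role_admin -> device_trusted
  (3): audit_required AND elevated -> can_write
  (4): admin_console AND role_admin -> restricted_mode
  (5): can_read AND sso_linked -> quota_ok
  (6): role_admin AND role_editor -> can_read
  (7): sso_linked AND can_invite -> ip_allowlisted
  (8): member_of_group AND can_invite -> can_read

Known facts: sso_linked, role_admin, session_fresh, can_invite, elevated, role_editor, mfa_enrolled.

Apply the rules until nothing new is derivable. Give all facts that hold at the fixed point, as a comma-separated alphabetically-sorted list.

can_invite, can_read, elevated, export_allowed, ip_allowlisted, mfa_enrolled, quota_ok, role_admin, role_editor, session_fresh, sso_linked

Round 1 — (6), (7), derive can_read, ip_allowlisted.
Round 2 — (5), derive quota_ok.
Round 3 — (1), derive export_allowed.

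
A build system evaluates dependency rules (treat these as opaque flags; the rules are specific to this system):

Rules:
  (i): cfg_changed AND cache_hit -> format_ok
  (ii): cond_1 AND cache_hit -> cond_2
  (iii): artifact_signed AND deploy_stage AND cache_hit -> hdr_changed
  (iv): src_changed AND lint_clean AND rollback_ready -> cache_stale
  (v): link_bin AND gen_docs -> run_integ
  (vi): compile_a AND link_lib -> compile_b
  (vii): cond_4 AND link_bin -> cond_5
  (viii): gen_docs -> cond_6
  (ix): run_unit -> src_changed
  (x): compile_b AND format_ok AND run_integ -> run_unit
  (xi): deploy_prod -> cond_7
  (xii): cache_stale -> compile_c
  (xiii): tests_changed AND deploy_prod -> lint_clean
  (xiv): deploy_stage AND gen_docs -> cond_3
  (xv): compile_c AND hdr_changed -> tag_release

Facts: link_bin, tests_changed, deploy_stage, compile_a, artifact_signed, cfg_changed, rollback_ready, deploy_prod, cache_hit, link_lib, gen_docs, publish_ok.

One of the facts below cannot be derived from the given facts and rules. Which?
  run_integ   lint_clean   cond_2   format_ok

Round 1 — (i), (iii), (v), (vi), (viii), (xi), (xiii), (xiv), derive format_ok, hdr_changed, run_integ, compile_b, cond_6, cond_7, lint_clean, cond_3.
Round 2 — (x), derive run_unit.
Round 3 — (ix), derive src_changed.
Round 4 — (iv), derive cache_stale.
Round 5 — (xii), derive compile_c.
Round 6 — (xv), derive tag_release.
Derived: run_integ (round 1), lint_clean (round 1), format_ok (round 1). cond_2 never appears in any round.

cond_2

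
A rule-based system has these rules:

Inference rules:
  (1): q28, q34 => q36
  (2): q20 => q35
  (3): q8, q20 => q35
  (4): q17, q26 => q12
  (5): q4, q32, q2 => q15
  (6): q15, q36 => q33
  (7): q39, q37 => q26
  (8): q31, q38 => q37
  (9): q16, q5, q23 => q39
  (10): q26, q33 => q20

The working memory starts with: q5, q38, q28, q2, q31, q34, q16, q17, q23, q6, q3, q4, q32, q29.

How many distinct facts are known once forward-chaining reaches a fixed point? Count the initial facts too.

23

Round 1 fires (1), (5), (8), (9), giving q36, q15, q37, q39.
Round 2 fires (6), (7), giving q33, q26.
Round 3 fires (4), (10), giving q12, q20.
Round 4 fires (2), giving q35.
Closure: {q12, q15, q16, q17, q2, q20, q23, q26, q28, q29, q3, q31, q32, q33, q34, q35, q36, q37, q38, q39, q4, q5, q6} — 23 facts.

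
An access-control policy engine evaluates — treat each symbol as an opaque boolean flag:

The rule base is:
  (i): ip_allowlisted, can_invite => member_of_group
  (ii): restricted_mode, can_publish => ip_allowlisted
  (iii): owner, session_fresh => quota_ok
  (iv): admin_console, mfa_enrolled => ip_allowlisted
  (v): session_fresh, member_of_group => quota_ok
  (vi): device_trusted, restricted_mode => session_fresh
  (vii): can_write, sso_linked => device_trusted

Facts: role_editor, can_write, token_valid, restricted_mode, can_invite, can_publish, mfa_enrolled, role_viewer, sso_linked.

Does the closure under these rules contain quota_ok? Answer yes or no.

yes

[1] (ii) [restricted_mode, can_publish => ip_allowlisted]; (vii) [can_write, sso_linked => device_trusted]. ⇒ new: ip_allowlisted, device_trusted.
[2] (i) [ip_allowlisted, can_invite => member_of_group]; (vi) [device_trusted, restricted_mode => session_fresh]. ⇒ new: member_of_group, session_fresh.
[3] (v) [session_fresh, member_of_group => quota_ok]. ⇒ new: quota_ok.
quota_ok appears in round 3, so it is derivable.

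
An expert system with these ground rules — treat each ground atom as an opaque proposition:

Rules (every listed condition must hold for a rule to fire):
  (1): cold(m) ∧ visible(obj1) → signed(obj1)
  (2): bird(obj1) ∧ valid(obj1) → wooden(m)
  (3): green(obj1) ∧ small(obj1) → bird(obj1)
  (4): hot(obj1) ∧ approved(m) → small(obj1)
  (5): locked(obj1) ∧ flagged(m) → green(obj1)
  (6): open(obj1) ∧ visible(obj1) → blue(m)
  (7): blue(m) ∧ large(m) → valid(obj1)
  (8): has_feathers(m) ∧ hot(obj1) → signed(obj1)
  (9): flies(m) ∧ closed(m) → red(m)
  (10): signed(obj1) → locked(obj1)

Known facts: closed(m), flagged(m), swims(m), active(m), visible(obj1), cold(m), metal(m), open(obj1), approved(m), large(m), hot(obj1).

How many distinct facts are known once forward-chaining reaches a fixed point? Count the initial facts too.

Round 1 fires (1), (4), (6), giving signed(obj1), small(obj1), blue(m).
Round 2 fires (7), (10), giving valid(obj1), locked(obj1).
Round 3 fires (5), giving green(obj1).
Round 4 fires (3), giving bird(obj1).
Round 5 fires (2), giving wooden(m).
Closure: {active(m), approved(m), bird(obj1), blue(m), closed(m), cold(m), flagged(m), green(obj1), hot(obj1), large(m), locked(obj1), metal(m), open(obj1), signed(obj1), small(obj1), swims(m), valid(obj1), visible(obj1), wooden(m)} — 19 facts.

19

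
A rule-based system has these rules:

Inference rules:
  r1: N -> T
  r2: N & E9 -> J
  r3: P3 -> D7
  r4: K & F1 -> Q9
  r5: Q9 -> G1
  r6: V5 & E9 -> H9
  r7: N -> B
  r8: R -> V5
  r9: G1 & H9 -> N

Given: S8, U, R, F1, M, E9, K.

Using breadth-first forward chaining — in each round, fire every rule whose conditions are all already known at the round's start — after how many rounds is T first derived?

Round 1: r4 [K & F1 -> Q9]; r8 [R -> V5]. New: Q9, V5.
Round 2: r5 [Q9 -> G1]; r6 [V5 & E9 -> H9]. New: G1, H9.
Round 3: r9 [G1 & H9 -> N]. New: N.
Round 4: r1 [N -> T]; r2 [N & E9 -> J]; r7 [N -> B]. New: T, J, B.
T first appears in round 4.

4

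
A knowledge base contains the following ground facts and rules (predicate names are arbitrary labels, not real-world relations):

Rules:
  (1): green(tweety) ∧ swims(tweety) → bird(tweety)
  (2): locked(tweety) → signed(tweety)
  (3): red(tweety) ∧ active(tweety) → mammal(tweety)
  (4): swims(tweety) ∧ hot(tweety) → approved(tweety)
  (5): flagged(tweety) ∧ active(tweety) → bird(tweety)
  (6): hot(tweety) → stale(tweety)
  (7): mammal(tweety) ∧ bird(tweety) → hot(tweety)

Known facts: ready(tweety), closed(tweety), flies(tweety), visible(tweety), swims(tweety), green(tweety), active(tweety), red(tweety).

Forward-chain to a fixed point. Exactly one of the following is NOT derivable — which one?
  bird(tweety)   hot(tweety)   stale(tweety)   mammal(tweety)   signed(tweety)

Round 1: (1) [green(tweety) ∧ swims(tweety) → bird(tweety)]; (3) [red(tweety) ∧ active(tweety) → mammal(tweety)]. New: bird(tweety), mammal(tweety).
Round 2: (7) [mammal(tweety) ∧ bird(tweety) → hot(tweety)]. New: hot(tweety).
Round 3: (4) [swims(tweety) ∧ hot(tweety) → approved(tweety)]; (6) [hot(tweety) → stale(tweety)]. New: approved(tweety), stale(tweety).
Derived: hot(tweety) (round 2), mammal(tweety) (round 1), bird(tweety) (round 1), stale(tweety) (round 3). signed(tweety) never appears in any round.

signed(tweety)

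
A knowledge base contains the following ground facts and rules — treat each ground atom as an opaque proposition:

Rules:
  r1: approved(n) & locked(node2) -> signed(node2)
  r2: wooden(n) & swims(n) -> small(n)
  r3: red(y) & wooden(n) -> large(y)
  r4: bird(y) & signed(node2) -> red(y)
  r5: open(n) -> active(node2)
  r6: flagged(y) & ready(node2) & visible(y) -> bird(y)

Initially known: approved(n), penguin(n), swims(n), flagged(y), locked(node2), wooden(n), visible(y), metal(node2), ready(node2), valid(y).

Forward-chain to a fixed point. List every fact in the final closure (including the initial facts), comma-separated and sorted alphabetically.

Round 1: r1 [approved(n) & locked(node2) -> signed(node2)]; r2 [wooden(n) & swims(n) -> small(n)]; r6 [flagged(y) & ready(node2) & visible(y) -> bird(y)]. New: signed(node2), small(n), bird(y).
Round 2: r4 [bird(y) & signed(node2) -> red(y)]. New: red(y).
Round 3: r3 [red(y) & wooden(n) -> large(y)]. New: large(y).

approved(n), bird(y), flagged(y), large(y), locked(node2), metal(node2), penguin(n), ready(node2), red(y), signed(node2), small(n), swims(n), valid(y), visible(y), wooden(n)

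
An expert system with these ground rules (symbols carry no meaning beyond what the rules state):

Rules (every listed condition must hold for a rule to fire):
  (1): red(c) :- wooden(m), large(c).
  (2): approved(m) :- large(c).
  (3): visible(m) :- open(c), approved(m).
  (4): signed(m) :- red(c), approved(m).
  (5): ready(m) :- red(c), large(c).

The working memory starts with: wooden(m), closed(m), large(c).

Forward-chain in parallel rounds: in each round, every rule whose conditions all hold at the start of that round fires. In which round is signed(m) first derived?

2

[1] (1) [red(c) :- wooden(m), large(c).]; (2) [approved(m) :- large(c).]. ⇒ new: red(c), approved(m).
[2] (4) [signed(m) :- red(c), approved(m).]; (5) [ready(m) :- red(c), large(c).]. ⇒ new: signed(m), ready(m).
signed(m) first appears in round 2.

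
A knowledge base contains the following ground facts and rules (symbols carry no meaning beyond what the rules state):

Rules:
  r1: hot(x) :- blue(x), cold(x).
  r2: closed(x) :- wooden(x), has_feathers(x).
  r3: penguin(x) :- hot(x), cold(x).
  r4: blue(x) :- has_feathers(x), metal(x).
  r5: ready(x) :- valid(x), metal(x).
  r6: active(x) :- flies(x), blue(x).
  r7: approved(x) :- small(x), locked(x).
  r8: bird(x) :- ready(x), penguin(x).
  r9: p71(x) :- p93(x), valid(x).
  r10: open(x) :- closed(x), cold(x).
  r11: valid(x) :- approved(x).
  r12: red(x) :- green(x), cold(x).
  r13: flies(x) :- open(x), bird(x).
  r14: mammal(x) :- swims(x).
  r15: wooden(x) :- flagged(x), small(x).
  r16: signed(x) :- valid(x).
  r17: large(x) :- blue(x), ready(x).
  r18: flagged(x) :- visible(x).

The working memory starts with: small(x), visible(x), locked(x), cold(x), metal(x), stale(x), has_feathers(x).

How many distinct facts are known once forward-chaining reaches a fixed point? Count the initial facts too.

Round 1: r4 [blue(x) :- has_feathers(x), metal(x).]; r7 [approved(x) :- small(x), locked(x).]; r18 [flagged(x) :- visible(x).]. New: blue(x), approved(x), flagged(x).
Round 2: r1 [hot(x) :- blue(x), cold(x).]; r11 [valid(x) :- approved(x).]; r15 [wooden(x) :- flagged(x), small(x).]. New: hot(x), valid(x), wooden(x).
Round 3: r2 [closed(x) :- wooden(x), has_feathers(x).]; r3 [penguin(x) :- hot(x), cold(x).]; r5 [ready(x) :- valid(x), metal(x).]; r16 [signed(x) :- valid(x).]. New: closed(x), penguin(x), ready(x), signed(x).
Round 4: r8 [bird(x) :- ready(x), penguin(x).]; r10 [open(x) :- closed(x), cold(x).]; r17 [large(x) :- blue(x), ready(x).]. New: bird(x), open(x), large(x).
Round 5: r13 [flies(x) :- open(x), bird(x).]. New: flies(x).
Round 6: r6 [active(x) :- flies(x), blue(x).]. New: active(x).
Closure: {active(x), approved(x), bird(x), blue(x), closed(x), cold(x), flagged(x), flies(x), has_feathers(x), hot(x), large(x), locked(x), metal(x), open(x), penguin(x), ready(x), signed(x), small(x), stale(x), valid(x), visible(x), wooden(x)} — 22 facts.

22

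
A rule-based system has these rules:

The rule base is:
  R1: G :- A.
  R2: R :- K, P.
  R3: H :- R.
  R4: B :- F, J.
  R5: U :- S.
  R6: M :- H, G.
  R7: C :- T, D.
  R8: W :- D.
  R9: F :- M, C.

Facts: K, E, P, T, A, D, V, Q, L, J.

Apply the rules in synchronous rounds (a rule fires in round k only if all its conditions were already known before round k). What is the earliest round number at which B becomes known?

Round 1 fires R1, R2, R7, R8, giving G, R, C, W.
Round 2 fires R3, giving H.
Round 3 fires R6, giving M.
Round 4 fires R9, giving F.
Round 5 fires R4, giving B.
B first appears in round 5.

5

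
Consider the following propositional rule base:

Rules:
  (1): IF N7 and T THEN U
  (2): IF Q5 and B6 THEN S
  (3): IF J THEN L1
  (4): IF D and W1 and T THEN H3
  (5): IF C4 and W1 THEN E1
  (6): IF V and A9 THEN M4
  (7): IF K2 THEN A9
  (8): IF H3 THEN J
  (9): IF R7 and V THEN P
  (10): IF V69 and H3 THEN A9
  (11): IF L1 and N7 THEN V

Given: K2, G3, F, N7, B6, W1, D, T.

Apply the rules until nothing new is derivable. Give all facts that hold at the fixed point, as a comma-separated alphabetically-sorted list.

Round 1: (1) [IF N7 and T THEN U]; (4) [IF D and W1 and T THEN H3]; (7) [IF K2 THEN A9]. New: U, H3, A9.
Round 2: (8) [IF H3 THEN J]. New: J.
Round 3: (3) [IF J THEN L1]. New: L1.
Round 4: (11) [IF L1 and N7 THEN V]. New: V.
Round 5: (6) [IF V and A9 THEN M4]. New: M4.

A9, B6, D, F, G3, H3, J, K2, L1, M4, N7, T, U, V, W1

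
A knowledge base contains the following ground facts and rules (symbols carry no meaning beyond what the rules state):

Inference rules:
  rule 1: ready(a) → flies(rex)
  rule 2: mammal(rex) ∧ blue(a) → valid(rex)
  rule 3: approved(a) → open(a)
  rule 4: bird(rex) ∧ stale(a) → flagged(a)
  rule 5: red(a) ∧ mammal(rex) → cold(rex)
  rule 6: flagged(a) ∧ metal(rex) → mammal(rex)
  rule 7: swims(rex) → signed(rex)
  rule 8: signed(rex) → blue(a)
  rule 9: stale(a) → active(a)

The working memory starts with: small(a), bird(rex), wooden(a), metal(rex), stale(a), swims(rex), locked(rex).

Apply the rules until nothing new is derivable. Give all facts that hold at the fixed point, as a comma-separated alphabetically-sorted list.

Round 1: rule 4 [bird(rex) ∧ stale(a) → flagged(a)]; rule 7 [swims(rex) → signed(rex)]; rule 9 [stale(a) → active(a)]. New: flagged(a), signed(rex), active(a).
Round 2: rule 6 [flagged(a) ∧ metal(rex) → mammal(rex)]; rule 8 [signed(rex) → blue(a)]. New: mammal(rex), blue(a).
Round 3: rule 2 [mammal(rex) ∧ blue(a) → valid(rex)]. New: valid(rex).

active(a), bird(rex), blue(a), flagged(a), locked(rex), mammal(rex), metal(rex), signed(rex), small(a), stale(a), swims(rex), valid(rex), wooden(a)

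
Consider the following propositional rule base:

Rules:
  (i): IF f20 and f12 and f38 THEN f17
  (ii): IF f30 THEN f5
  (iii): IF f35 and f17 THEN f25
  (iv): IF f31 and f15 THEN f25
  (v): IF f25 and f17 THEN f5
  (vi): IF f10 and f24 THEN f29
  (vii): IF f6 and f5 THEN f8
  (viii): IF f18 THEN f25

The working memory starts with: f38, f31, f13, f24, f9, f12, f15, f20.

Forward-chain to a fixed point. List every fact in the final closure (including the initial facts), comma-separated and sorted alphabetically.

[1] (i) [IF f20 and f12 and f38 THEN f17]; (iv) [IF f31 and f15 THEN f25]. ⇒ new: f17, f25.
[2] (v) [IF f25 and f17 THEN f5]. ⇒ new: f5.

f12, f13, f15, f17, f20, f24, f25, f31, f38, f5, f9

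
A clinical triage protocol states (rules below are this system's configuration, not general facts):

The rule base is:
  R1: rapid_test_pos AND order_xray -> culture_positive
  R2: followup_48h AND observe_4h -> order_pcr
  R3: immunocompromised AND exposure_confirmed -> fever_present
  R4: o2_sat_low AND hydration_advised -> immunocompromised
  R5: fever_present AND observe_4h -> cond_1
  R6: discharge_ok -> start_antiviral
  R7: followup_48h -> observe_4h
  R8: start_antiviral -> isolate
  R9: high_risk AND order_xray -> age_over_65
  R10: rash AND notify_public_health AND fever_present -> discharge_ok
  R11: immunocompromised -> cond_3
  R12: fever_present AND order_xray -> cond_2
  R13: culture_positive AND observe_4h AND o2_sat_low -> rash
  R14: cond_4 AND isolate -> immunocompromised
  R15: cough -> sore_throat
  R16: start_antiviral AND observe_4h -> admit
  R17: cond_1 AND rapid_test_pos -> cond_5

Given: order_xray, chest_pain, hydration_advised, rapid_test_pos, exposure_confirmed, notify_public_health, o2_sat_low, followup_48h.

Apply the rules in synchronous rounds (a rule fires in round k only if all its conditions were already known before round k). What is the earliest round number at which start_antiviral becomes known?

4

Round 1 fires R1, R4, R7, giving culture_positive, immunocompromised, observe_4h.
Round 2 fires R2, R3, R11, R13, giving order_pcr, fever_present, cond_3, rash.
Round 3 fires R5, R10, R12, giving cond_1, discharge_ok, cond_2.
Round 4 fires R6, R17, giving start_antiviral, cond_5.
start_antiviral first appears in round 4.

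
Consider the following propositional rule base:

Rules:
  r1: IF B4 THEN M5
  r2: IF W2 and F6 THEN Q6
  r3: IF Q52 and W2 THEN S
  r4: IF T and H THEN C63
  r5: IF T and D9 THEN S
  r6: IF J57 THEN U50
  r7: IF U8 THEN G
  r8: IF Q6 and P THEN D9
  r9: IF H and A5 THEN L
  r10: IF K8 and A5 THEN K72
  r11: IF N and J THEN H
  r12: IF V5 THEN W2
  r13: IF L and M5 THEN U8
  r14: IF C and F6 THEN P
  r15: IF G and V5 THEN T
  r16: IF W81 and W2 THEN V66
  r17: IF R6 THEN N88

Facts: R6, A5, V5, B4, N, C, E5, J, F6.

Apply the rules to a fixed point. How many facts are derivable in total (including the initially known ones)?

22

Round 1 — r1, r11, r12, r14, r17, derive M5, H, W2, P, N88.
Round 2 — r2, r9, derive Q6, L.
Round 3 — r8, r13, derive D9, U8.
Round 4 — r7, derive G.
Round 5 — r15, derive T.
Round 6 — r4, r5, derive C63, S.
Closure: {A5, B4, C, C63, D9, E5, F6, G, H, J, L, M5, N, N88, P, Q6, R6, S, T, U8, V5, W2} — 22 facts.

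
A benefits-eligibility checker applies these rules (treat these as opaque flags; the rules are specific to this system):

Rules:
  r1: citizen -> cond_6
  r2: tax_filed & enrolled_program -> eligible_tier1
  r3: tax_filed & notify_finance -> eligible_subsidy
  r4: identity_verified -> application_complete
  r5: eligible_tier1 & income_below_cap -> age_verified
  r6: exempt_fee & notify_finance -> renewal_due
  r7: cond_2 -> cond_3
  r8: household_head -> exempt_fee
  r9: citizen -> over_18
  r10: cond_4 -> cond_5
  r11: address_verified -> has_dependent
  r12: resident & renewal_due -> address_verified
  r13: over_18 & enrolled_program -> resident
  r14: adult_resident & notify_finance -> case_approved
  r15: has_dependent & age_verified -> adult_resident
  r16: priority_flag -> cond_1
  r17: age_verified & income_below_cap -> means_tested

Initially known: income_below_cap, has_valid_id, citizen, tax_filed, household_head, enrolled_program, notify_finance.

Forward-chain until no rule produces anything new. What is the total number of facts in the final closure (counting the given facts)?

20

Round 1: r1 [citizen -> cond_6]; r2 [tax_filed & enrolled_program -> eligible_tier1]; r3 [tax_filed & notify_finance -> eligible_subsidy]; r8 [household_head -> exempt_fee]; r9 [citizen -> over_18]. New: cond_6, eligible_tier1, eligible_subsidy, exempt_fee, over_18.
Round 2: r5 [eligible_tier1 & income_below_cap -> age_verified]; r6 [exempt_fee & notify_finance -> renewal_due]; r13 [over_18 & enrolled_program -> resident]. New: age_verified, renewal_due, resident.
Round 3: r12 [resident & renewal_due -> address_verified]; r17 [age_verified & income_below_cap -> means_tested]. New: address_verified, means_tested.
Round 4: r11 [address_verified -> has_dependent]. New: has_dependent.
Round 5: r15 [has_dependent & age_verified -> adult_resident]. New: adult_resident.
Round 6: r14 [adult_resident & notify_finance -> case_approved]. New: case_approved.
Closure: {address_verified, adult_resident, age_verified, case_approved, citizen, cond_6, eligible_subsidy, eligible_tier1, enrolled_program, exempt_fee, has_dependent, has_valid_id, household_head, income_below_cap, means_tested, notify_finance, over_18, renewal_due, resident, tax_filed} — 20 facts.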